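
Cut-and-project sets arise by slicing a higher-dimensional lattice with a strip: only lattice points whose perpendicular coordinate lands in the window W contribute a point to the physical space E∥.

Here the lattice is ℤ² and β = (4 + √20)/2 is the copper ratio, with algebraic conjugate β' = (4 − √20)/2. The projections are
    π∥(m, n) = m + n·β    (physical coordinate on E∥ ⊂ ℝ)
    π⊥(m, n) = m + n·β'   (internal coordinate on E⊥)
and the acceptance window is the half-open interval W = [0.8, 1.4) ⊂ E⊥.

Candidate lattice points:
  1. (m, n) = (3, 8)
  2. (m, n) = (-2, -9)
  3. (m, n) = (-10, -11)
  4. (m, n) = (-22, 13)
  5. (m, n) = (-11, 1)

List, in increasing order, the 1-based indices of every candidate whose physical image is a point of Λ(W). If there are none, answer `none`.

Compute β' = (4−√20)/2 = -0.2361, so π⊥(m,n) = m -0.2361·n.
[1] lift (3,8): star map gives 1.1115; window check 0.8 ≤ 1.1115 < 1.4 is true → IN Λ
[2] lift (-2,-9): star map gives 0.1246; window check 0.8 ≤ 0.1246 < 1.4 is false → out
[3] lift (-10,-11): star map gives -7.4033; window check 0.8 ≤ -7.4033 < 1.4 is false → out
[4] lift (-22,13): star map gives -25.0689; window check 0.8 ≤ -25.0689 < 1.4 is false → out
[5] lift (-11,1): star map gives -11.2361; window check 0.8 ≤ -11.2361 < 1.4 is false → out

1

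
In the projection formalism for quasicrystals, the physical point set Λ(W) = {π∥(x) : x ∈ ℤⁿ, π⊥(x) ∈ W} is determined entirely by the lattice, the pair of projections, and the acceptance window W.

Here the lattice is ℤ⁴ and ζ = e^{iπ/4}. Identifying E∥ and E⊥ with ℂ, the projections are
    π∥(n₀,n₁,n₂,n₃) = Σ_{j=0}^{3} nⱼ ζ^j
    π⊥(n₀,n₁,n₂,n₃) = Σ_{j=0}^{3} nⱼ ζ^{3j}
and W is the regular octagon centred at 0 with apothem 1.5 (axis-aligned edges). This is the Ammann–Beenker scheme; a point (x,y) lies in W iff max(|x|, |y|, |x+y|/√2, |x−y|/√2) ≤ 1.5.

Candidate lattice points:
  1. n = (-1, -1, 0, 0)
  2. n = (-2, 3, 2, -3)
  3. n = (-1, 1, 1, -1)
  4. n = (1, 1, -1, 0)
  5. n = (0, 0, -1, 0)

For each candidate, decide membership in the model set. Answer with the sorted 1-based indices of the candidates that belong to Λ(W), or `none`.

1, 5

Internal map: ζ^{3j} for j=0..3 gives (1,0), (−√2/2,√2/2), (0,−1), (√2/2,√2/2).
candidate 1: n = (-1, -1, 0, 0) → π⊥ ≈ (-0.292893, -0.707107); max(|x|,|y|,|x±y|/√2) = 0.707107 ≤ 1.5 ⇒ ∈ W
candidate 2: n = (-2, 3, 2, -3) → π⊥ ≈ (-6.242641, -2.000000); max(|x|,|y|,|x±y|/√2) = 6.242641 > 1.5 ⇒ ∉ W
candidate 3: n = (-1, 1, 1, -1) → π⊥ ≈ (-2.414214, -1.000000); max(|x|,|y|,|x±y|/√2) = 2.414214 > 1.5 ⇒ ∉ W
candidate 4: n = (1, 1, -1, 0) → π⊥ ≈ (+0.292893, +1.707107); max(|x|,|y|,|x±y|/√2) = 1.707107 > 1.5 ⇒ ∉ W
candidate 5: n = (0, 0, -1, 0) → π⊥ ≈ (+0.000000, +1.000000); max(|x|,|y|,|x±y|/√2) = 1.000000 ≤ 1.5 ⇒ ∈ W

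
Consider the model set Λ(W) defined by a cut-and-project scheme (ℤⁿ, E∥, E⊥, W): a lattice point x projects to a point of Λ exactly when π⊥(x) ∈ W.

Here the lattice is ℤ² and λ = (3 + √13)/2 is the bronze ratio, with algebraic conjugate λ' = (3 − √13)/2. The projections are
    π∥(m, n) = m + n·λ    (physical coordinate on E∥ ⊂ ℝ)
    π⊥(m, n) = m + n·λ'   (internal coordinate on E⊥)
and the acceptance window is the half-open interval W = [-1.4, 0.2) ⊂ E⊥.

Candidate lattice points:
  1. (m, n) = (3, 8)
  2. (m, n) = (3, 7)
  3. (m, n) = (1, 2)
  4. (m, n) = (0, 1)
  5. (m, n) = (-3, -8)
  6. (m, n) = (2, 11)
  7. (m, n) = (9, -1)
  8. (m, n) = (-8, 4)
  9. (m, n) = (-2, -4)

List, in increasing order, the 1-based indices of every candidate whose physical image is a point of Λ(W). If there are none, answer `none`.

4, 5, 6, 9

Numerically λ ≈ 3.30278 and λ' = −1/λ ≈ -0.30278.
candidate 1: (m,n)=(3,8) → π∥ = 3+8·λ ≈ 29.42221, π⊥ = 3+8·λ' ≈ 0.57779 ∉ [-1.4, 0.2) ⇒ out
candidate 2: (m,n)=(3,7) → π∥ = 3+7·λ ≈ 26.11943, π⊥ = 3+7·λ' ≈ 0.88057 ∉ [-1.4, 0.2) ⇒ out
candidate 3: (m,n)=(1,2) → π∥ = 1+2·λ ≈ 7.60555, π⊥ = 1+2·λ' ≈ 0.39445 ∉ [-1.4, 0.2) ⇒ out
candidate 4: (m,n)=(0,1) → π∥ = 0+1·λ ≈ 3.30278, π⊥ = 0+1·λ' ≈ -0.30278 ∈ [-1.4, 0.2) ⇒ IN Λ
candidate 5: (m,n)=(-3,-8) → π∥ = -3-8·λ ≈ -29.42221, π⊥ = -3-8·λ' ≈ -0.57779 ∈ [-1.4, 0.2) ⇒ IN Λ
candidate 6: (m,n)=(2,11) → π∥ = 2+11·λ ≈ 38.33053, π⊥ = 2+11·λ' ≈ -1.33053 ∈ [-1.4, 0.2) ⇒ IN Λ
candidate 7: (m,n)=(9,-1) → π∥ = 9-1·λ ≈ 5.69722, π⊥ = 9-1·λ' ≈ 9.30278 ∉ [-1.4, 0.2) ⇒ out
candidate 8: (m,n)=(-8,4) → π∥ = -8+4·λ ≈ 5.21110, π⊥ = -8+4·λ' ≈ -9.21110 ∉ [-1.4, 0.2) ⇒ out
candidate 9: (m,n)=(-2,-4) → π∥ = -2-4·λ ≈ -15.21110, π⊥ = -2-4·λ' ≈ -0.78890 ∈ [-1.4, 0.2) ⇒ IN Λ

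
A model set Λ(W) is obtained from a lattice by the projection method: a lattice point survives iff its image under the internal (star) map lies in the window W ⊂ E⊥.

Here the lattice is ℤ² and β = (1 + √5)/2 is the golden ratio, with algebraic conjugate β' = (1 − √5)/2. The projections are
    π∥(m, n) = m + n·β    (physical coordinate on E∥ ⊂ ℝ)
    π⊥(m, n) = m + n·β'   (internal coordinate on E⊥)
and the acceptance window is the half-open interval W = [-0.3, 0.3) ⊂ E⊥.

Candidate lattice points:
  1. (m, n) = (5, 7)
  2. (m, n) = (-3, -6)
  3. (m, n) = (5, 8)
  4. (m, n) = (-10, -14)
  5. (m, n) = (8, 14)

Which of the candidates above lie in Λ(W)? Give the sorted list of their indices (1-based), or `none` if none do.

3

β' = (1−√5)/2 ≈ -0.6180.
candidate 1: (m,n)=(5,7) → π∥ = 5+7·β ≈ 16.3262, π⊥ = 5+7·β' ≈ 0.6738 ∉ [-0.3, 0.3) ⇒ out
candidate 2: (m,n)=(-3,-6) → π∥ = -3-6·β ≈ -12.7082, π⊥ = -3-6·β' ≈ 0.7082 ∉ [-0.3, 0.3) ⇒ out
candidate 3: (m,n)=(5,8) → π∥ = 5+8·β ≈ 17.9443, π⊥ = 5+8·β' ≈ 0.0557 ∈ [-0.3, 0.3) ⇒ IN Λ
candidate 4: (m,n)=(-10,-14) → π∥ = -10-14·β ≈ -32.6525, π⊥ = -10-14·β' ≈ -1.3475 ∉ [-0.3, 0.3) ⇒ out
candidate 5: (m,n)=(8,14) → π∥ = 8+14·β ≈ 30.6525, π⊥ = 8+14·β' ≈ -0.6525 ∉ [-0.3, 0.3) ⇒ out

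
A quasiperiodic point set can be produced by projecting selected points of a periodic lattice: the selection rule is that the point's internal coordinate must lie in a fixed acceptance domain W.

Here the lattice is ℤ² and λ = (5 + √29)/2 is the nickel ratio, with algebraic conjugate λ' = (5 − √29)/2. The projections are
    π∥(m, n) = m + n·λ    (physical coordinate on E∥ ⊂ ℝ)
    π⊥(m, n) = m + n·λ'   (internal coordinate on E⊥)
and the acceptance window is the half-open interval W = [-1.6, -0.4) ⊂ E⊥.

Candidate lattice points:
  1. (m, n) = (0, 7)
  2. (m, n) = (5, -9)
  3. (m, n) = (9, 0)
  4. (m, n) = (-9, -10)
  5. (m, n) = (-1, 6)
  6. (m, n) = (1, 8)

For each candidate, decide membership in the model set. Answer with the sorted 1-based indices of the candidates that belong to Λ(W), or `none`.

λ' = (5−√29)/2 ≈ -0.19258.
#1 (0,7): internal coord 0 + (7)·λ' = -1.34808; -1.34808 ∈ [-1.6, -0.4) → IN Λ
#2 (5,-9): internal coord 5 + (-9)·λ' = +6.73324; +6.73324 ∉ [-1.6, -0.4) → out
#3 (9,0): internal coord 9 + (0)·λ' = +9.00000; +9.00000 ∉ [-1.6, -0.4) → out
#4 (-9,-10): internal coord -9 + (-10)·λ' = -7.07418; -7.07418 ∉ [-1.6, -0.4) → out
#5 (-1,6): internal coord -1 + (6)·λ' = -2.15549; -2.15549 ∉ [-1.6, -0.4) → out
#6 (1,8): internal coord 1 + (8)·λ' = -0.54066; -0.54066 ∈ [-1.6, -0.4) → IN Λ

1, 6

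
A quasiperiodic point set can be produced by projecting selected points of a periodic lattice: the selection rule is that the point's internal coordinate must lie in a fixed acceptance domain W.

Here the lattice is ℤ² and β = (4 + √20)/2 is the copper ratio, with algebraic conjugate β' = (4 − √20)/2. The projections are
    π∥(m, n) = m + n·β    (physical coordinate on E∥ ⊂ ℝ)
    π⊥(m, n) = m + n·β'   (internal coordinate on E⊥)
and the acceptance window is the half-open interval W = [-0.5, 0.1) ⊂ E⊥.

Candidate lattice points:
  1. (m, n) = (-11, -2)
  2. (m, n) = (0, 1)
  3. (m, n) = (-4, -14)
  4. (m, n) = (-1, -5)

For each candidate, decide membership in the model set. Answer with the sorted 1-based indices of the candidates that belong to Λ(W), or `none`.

2

Compute β' = (4−√20)/2 = -0.2361, so π⊥(m,n) = m -0.2361·n.
[1] lift (-11,-2): star map gives -10.5279; window check -0.5 ≤ -10.5279 < 0.1 is false → out
[2] lift (0,1): star map gives -0.2361; window check -0.5 ≤ -0.2361 < 0.1 is true → IN Λ
[3] lift (-4,-14): star map gives -0.6950; window check -0.5 ≤ -0.6950 < 0.1 is false → out
[4] lift (-1,-5): star map gives 0.1803; window check -0.5 ≤ 0.1803 < 0.1 is false → out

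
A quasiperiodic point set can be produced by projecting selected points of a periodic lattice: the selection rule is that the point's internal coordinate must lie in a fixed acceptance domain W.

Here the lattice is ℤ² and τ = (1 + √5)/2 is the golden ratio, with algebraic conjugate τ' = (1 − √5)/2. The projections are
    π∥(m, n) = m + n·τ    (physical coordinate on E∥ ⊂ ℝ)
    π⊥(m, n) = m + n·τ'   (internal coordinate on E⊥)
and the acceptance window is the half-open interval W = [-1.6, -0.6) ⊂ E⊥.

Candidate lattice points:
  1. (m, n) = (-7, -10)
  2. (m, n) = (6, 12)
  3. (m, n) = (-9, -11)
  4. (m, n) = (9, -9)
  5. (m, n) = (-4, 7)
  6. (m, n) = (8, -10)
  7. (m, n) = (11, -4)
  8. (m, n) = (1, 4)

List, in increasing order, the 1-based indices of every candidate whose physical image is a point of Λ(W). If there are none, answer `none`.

Compute τ' = (1−√5)/2 = -0.6180, so π⊥(m,n) = m -0.6180·n.
candidate 1: (m,n)=(-7,-10) → π∥ = -7-10·τ ≈ -23.1803, π⊥ = -7-10·τ' ≈ -0.8197 ∈ [-1.6, -0.6) ⇒ IN Λ
candidate 2: (m,n)=(6,12) → π∥ = 6+12·τ ≈ 25.4164, π⊥ = 6+12·τ' ≈ -1.4164 ∈ [-1.6, -0.6) ⇒ IN Λ
candidate 3: (m,n)=(-9,-11) → π∥ = -9-11·τ ≈ -26.7984, π⊥ = -9-11·τ' ≈ -2.2016 ∉ [-1.6, -0.6) ⇒ out
candidate 4: (m,n)=(9,-9) → π∥ = 9-9·τ ≈ -5.5623, π⊥ = 9-9·τ' ≈ 14.5623 ∉ [-1.6, -0.6) ⇒ out
candidate 5: (m,n)=(-4,7) → π∥ = -4+7·τ ≈ 7.3262, π⊥ = -4+7·τ' ≈ -8.3262 ∉ [-1.6, -0.6) ⇒ out
candidate 6: (m,n)=(8,-10) → π∥ = 8-10·τ ≈ -8.1803, π⊥ = 8-10·τ' ≈ 14.1803 ∉ [-1.6, -0.6) ⇒ out
candidate 7: (m,n)=(11,-4) → π∥ = 11-4·τ ≈ 4.5279, π⊥ = 11-4·τ' ≈ 13.4721 ∉ [-1.6, -0.6) ⇒ out
candidate 8: (m,n)=(1,4) → π∥ = 1+4·τ ≈ 7.4721, π⊥ = 1+4·τ' ≈ -1.4721 ∈ [-1.6, -0.6) ⇒ IN Λ

1, 2, 8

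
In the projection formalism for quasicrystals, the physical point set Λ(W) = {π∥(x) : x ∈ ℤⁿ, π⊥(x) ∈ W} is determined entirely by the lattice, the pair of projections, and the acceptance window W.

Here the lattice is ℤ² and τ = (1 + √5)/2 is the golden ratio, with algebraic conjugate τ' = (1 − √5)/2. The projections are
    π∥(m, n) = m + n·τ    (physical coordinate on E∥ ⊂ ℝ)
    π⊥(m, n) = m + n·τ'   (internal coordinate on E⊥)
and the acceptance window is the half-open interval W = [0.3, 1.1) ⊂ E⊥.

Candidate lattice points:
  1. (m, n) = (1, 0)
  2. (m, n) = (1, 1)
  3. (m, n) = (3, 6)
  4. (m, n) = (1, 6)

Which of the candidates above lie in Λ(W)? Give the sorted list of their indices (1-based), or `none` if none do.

1, 2

Numerically τ ≈ 1.618034 and τ' = −1/τ ≈ -0.618034.
[1] lift (1,0): star map gives 1.000000; window check 0.3 ≤ 1.000000 < 1.1 is true → IN Λ
[2] lift (1,1): star map gives 0.381966; window check 0.3 ≤ 0.381966 < 1.1 is true → IN Λ
[3] lift (3,6): star map gives -0.708204; window check 0.3 ≤ -0.708204 < 1.1 is false → out
[4] lift (1,6): star map gives -2.708204; window check 0.3 ≤ -2.708204 < 1.1 is false → out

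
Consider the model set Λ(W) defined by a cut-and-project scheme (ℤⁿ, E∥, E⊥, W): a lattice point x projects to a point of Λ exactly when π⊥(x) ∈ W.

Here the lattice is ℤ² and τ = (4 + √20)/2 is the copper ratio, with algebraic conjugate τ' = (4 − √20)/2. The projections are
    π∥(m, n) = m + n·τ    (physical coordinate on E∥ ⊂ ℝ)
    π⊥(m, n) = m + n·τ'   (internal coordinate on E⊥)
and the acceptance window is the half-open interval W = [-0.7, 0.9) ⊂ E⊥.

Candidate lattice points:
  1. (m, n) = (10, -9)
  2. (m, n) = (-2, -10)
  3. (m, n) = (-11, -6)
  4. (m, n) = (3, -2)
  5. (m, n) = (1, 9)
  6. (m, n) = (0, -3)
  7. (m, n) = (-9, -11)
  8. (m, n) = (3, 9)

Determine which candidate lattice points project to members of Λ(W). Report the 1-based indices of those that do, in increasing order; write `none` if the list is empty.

τ' = (4−√20)/2 ≈ -0.2361.
candidate 1: (m,n)=(10,-9) → π∥ = 10-9·τ ≈ -28.1246, π⊥ = 10-9·τ' ≈ 12.1246 ∉ [-0.7, 0.9) ⇒ out
candidate 2: (m,n)=(-2,-10) → π∥ = -2-10·τ ≈ -44.3607, π⊥ = -2-10·τ' ≈ 0.3607 ∈ [-0.7, 0.9) ⇒ IN Λ
candidate 3: (m,n)=(-11,-6) → π∥ = -11-6·τ ≈ -36.4164, π⊥ = -11-6·τ' ≈ -9.5836 ∉ [-0.7, 0.9) ⇒ out
candidate 4: (m,n)=(3,-2) → π∥ = 3-2·τ ≈ -5.4721, π⊥ = 3-2·τ' ≈ 3.4721 ∉ [-0.7, 0.9) ⇒ out
candidate 5: (m,n)=(1,9) → π∥ = 1+9·τ ≈ 39.1246, π⊥ = 1+9·τ' ≈ -1.1246 ∉ [-0.7, 0.9) ⇒ out
candidate 6: (m,n)=(0,-3) → π∥ = 0-3·τ ≈ -12.7082, π⊥ = 0-3·τ' ≈ 0.7082 ∈ [-0.7, 0.9) ⇒ IN Λ
candidate 7: (m,n)=(-9,-11) → π∥ = -9-11·τ ≈ -55.5967, π⊥ = -9-11·τ' ≈ -6.4033 ∉ [-0.7, 0.9) ⇒ out
candidate 8: (m,n)=(3,9) → π∥ = 3+9·τ ≈ 41.1246, π⊥ = 3+9·τ' ≈ 0.8754 ∈ [-0.7, 0.9) ⇒ IN Λ

2, 6, 8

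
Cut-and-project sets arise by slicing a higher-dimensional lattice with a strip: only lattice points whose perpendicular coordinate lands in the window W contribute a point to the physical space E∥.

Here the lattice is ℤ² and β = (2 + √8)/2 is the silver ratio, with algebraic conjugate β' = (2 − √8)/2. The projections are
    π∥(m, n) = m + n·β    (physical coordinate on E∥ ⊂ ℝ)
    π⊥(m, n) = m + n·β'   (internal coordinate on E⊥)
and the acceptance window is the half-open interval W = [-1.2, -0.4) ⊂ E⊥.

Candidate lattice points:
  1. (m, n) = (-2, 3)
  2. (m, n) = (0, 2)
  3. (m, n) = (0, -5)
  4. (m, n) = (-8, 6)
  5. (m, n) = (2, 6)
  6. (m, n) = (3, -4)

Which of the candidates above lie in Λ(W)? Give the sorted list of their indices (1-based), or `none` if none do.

2, 5

Compute β' = (2−√8)/2 = -0.41421, so π⊥(m,n) = m -0.41421·n.
#1 (-2,3): internal coord -2 + (3)·β' = -3.24264; -3.24264 ∉ [-1.2, -0.4) → out
#2 (0,2): internal coord 0 + (2)·β' = -0.82843; -0.82843 ∈ [-1.2, -0.4) → IN Λ
#3 (0,-5): internal coord 0 + (-5)·β' = +2.07107; +2.07107 ∉ [-1.2, -0.4) → out
#4 (-8,6): internal coord -8 + (6)·β' = -10.48528; -10.48528 ∉ [-1.2, -0.4) → out
#5 (2,6): internal coord 2 + (6)·β' = -0.48528; -0.48528 ∈ [-1.2, -0.4) → IN Λ
#6 (3,-4): internal coord 3 + (-4)·β' = +4.65685; +4.65685 ∉ [-1.2, -0.4) → out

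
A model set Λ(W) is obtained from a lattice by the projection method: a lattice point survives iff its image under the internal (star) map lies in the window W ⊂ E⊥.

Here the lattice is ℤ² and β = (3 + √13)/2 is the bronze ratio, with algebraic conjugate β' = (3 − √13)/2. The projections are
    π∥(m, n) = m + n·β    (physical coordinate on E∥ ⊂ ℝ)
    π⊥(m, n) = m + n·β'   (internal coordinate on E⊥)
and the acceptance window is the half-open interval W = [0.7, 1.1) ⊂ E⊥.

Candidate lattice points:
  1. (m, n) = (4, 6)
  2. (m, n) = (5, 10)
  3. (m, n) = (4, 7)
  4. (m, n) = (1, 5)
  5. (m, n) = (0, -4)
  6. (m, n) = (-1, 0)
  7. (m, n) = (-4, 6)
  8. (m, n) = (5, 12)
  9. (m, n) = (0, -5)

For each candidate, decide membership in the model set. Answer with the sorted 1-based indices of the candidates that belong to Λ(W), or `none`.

none

Numerically β ≈ 3.3028 and β' = −1/β ≈ -0.3028.
[1] lift (4,6): star map gives 2.1833; window check 0.7 ≤ 2.1833 < 1.1 is false → out
[2] lift (5,10): star map gives 1.9722; window check 0.7 ≤ 1.9722 < 1.1 is false → out
[3] lift (4,7): star map gives 1.8806; window check 0.7 ≤ 1.8806 < 1.1 is false → out
[4] lift (1,5): star map gives -0.5139; window check 0.7 ≤ -0.5139 < 1.1 is false → out
[5] lift (0,-4): star map gives 1.2111; window check 0.7 ≤ 1.2111 < 1.1 is false → out
[6] lift (-1,0): star map gives -1.0000; window check 0.7 ≤ -1.0000 < 1.1 is false → out
[7] lift (-4,6): star map gives -5.8167; window check 0.7 ≤ -5.8167 < 1.1 is false → out
[8] lift (5,12): star map gives 1.3667; window check 0.7 ≤ 1.3667 < 1.1 is false → out
[9] lift (0,-5): star map gives 1.5139; window check 0.7 ≤ 1.5139 < 1.1 is false → out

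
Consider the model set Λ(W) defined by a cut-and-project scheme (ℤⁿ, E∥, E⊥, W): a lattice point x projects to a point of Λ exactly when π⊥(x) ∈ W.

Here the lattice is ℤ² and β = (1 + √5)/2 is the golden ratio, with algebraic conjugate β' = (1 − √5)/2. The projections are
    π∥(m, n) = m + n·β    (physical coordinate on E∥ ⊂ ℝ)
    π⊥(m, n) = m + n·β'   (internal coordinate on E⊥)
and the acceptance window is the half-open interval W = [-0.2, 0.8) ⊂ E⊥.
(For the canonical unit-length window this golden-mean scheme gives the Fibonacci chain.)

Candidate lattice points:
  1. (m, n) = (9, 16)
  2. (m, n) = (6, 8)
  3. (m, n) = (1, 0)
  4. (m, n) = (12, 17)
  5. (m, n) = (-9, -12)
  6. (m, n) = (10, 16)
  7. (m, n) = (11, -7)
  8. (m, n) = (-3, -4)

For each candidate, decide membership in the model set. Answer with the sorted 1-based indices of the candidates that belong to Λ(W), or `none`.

Compute β' = (1−√5)/2 = -0.6180, so π⊥(m,n) = m -0.6180·n.
#1 (9,16): internal coord 9 + (16)·β' = -0.8885; -0.8885 ∉ [-0.2, 0.8) → out
#2 (6,8): internal coord 6 + (8)·β' = +1.0557; +1.0557 ∉ [-0.2, 0.8) → out
#3 (1,0): internal coord 1 + (0)·β' = +1.0000; +1.0000 ∉ [-0.2, 0.8) → out
#4 (12,17): internal coord 12 + (17)·β' = +1.4934; +1.4934 ∉ [-0.2, 0.8) → out
#5 (-9,-12): internal coord -9 + (-12)·β' = -1.5836; -1.5836 ∉ [-0.2, 0.8) → out
#6 (10,16): internal coord 10 + (16)·β' = +0.1115; +0.1115 ∈ [-0.2, 0.8) → IN Λ
#7 (11,-7): internal coord 11 + (-7)·β' = +15.3262; +15.3262 ∉ [-0.2, 0.8) → out
#8 (-3,-4): internal coord -3 + (-4)·β' = -0.5279; -0.5279 ∉ [-0.2, 0.8) → out

6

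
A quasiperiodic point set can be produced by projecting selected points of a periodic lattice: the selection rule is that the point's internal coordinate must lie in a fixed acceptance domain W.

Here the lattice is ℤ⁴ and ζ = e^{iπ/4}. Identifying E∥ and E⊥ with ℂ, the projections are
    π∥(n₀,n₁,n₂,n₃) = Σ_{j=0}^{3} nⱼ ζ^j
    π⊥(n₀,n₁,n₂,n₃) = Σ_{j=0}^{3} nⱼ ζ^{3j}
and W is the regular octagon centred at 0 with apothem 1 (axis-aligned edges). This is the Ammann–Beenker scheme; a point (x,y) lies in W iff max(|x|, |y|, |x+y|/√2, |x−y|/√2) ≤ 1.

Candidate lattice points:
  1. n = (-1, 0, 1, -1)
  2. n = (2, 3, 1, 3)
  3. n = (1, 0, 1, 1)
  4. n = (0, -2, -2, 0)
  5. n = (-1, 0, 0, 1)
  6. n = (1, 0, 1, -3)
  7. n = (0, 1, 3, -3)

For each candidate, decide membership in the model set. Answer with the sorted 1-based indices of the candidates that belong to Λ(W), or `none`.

5

With ζ = e^{iπ/4} the internal vectors are ζ^0,ζ^3,ζ^6,ζ^9.
candidate 1: n = (-1, 0, 1, -1) → π⊥ ≈ (-1.707107, -1.707107); max(|x|,|y|,|x±y|/√2) = 2.414214 > 1 ⇒ ∉ W
candidate 2: n = (2, 3, 1, 3) → π⊥ ≈ (+2.000000, +3.242641); max(|x|,|y|,|x±y|/√2) = 3.707107 > 1 ⇒ ∉ W
candidate 3: n = (1, 0, 1, 1) → π⊥ ≈ (+1.707107, -0.292893); max(|x|,|y|,|x±y|/√2) = 1.707107 > 1 ⇒ ∉ W
candidate 4: n = (0, -2, -2, 0) → π⊥ ≈ (+1.414214, +0.585786); max(|x|,|y|,|x±y|/√2) = 1.414214 > 1 ⇒ ∉ W
candidate 5: n = (-1, 0, 0, 1) → π⊥ ≈ (-0.292893, +0.707107); max(|x|,|y|,|x±y|/√2) = 0.707107 ≤ 1 ⇒ ∈ W
candidate 6: n = (1, 0, 1, -3) → π⊥ ≈ (-1.121320, -3.121320); max(|x|,|y|,|x±y|/√2) = 3.121320 > 1 ⇒ ∉ W
candidate 7: n = (0, 1, 3, -3) → π⊥ ≈ (-2.828427, -4.414214); max(|x|,|y|,|x±y|/√2) = 5.121320 > 1 ⇒ ∉ W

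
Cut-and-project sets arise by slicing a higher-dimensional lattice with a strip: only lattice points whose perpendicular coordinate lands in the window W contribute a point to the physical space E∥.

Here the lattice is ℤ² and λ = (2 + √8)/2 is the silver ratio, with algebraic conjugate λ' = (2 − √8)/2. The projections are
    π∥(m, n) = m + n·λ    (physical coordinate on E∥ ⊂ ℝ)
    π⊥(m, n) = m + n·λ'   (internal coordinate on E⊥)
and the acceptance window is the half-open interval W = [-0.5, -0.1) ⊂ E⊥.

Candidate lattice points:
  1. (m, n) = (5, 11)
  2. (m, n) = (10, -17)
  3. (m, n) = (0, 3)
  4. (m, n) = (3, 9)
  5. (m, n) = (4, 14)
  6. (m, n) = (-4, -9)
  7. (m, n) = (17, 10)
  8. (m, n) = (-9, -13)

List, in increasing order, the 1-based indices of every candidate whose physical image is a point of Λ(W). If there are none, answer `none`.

6

Compute λ' = (2−√8)/2 = -0.4142, so π⊥(m,n) = m -0.4142·n.
candidate 1: (m,n)=(5,11) → π∥ = 5+11·λ ≈ 31.5563, π⊥ = 5+11·λ' ≈ 0.4437 ∉ [-0.5, -0.1) ⇒ out
candidate 2: (m,n)=(10,-17) → π∥ = 10-17·λ ≈ -31.0416, π⊥ = 10-17·λ' ≈ 17.0416 ∉ [-0.5, -0.1) ⇒ out
candidate 3: (m,n)=(0,3) → π∥ = 0+3·λ ≈ 7.2426, π⊥ = 0+3·λ' ≈ -1.2426 ∉ [-0.5, -0.1) ⇒ out
candidate 4: (m,n)=(3,9) → π∥ = 3+9·λ ≈ 24.7279, π⊥ = 3+9·λ' ≈ -0.7279 ∉ [-0.5, -0.1) ⇒ out
candidate 5: (m,n)=(4,14) → π∥ = 4+14·λ ≈ 37.7990, π⊥ = 4+14·λ' ≈ -1.7990 ∉ [-0.5, -0.1) ⇒ out
candidate 6: (m,n)=(-4,-9) → π∥ = -4-9·λ ≈ -25.7279, π⊥ = -4-9·λ' ≈ -0.2721 ∈ [-0.5, -0.1) ⇒ IN Λ
candidate 7: (m,n)=(17,10) → π∥ = 17+10·λ ≈ 41.1421, π⊥ = 17+10·λ' ≈ 12.8579 ∉ [-0.5, -0.1) ⇒ out
candidate 8: (m,n)=(-9,-13) → π∥ = -9-13·λ ≈ -40.3848, π⊥ = -9-13·λ' ≈ -3.6152 ∉ [-0.5, -0.1) ⇒ out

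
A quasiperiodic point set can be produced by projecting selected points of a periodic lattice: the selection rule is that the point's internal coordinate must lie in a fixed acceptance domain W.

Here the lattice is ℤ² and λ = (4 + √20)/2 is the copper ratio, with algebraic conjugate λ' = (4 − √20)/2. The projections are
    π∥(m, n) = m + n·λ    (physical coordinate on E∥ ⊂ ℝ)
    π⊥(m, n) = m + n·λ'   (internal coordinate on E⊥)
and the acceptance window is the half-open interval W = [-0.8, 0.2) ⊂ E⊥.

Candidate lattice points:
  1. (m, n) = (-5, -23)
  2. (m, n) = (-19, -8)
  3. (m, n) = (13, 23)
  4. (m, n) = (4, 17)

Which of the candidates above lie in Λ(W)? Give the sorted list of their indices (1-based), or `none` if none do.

Compute λ' = (4−√20)/2 = -0.2361, so π⊥(m,n) = m -0.2361·n.
[1] lift (-5,-23): star map gives 0.4296; window check -0.8 ≤ 0.4296 < 0.2 is false → out
[2] lift (-19,-8): star map gives -17.1115; window check -0.8 ≤ -17.1115 < 0.2 is false → out
[3] lift (13,23): star map gives 7.5704; window check -0.8 ≤ 7.5704 < 0.2 is false → out
[4] lift (4,17): star map gives -0.0132; window check -0.8 ≤ -0.0132 < 0.2 is true → IN Λ

4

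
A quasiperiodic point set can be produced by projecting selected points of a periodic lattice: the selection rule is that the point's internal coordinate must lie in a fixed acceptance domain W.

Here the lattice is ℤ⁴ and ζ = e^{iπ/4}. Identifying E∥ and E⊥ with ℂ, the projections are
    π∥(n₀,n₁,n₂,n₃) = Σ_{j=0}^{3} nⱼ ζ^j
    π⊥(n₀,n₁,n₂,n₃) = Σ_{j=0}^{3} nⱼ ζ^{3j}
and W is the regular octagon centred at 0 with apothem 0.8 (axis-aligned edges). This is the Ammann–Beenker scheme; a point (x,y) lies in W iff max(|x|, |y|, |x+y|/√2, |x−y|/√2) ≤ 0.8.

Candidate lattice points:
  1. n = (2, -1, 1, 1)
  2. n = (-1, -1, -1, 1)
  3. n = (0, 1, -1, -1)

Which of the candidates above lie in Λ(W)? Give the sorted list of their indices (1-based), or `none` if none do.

none

With ζ = e^{iπ/4} the internal vectors are ζ^0,ζ^3,ζ^6,ζ^9.
candidate 1: n = (2, -1, 1, 1) → π⊥ ≈ (+3.414214, -1.000000); max(|x|,|y|,|x±y|/√2) = 3.414214 > 0.8 ⇒ ∉ W
candidate 2: n = (-1, -1, -1, 1) → π⊥ ≈ (+0.414214, +1.000000); max(|x|,|y|,|x±y|/√2) = 1.000000 > 0.8 ⇒ ∉ W
candidate 3: n = (0, 1, -1, -1) → π⊥ ≈ (-1.414214, +1.000000); max(|x|,|y|,|x±y|/√2) = 1.707107 > 0.8 ⇒ ∉ W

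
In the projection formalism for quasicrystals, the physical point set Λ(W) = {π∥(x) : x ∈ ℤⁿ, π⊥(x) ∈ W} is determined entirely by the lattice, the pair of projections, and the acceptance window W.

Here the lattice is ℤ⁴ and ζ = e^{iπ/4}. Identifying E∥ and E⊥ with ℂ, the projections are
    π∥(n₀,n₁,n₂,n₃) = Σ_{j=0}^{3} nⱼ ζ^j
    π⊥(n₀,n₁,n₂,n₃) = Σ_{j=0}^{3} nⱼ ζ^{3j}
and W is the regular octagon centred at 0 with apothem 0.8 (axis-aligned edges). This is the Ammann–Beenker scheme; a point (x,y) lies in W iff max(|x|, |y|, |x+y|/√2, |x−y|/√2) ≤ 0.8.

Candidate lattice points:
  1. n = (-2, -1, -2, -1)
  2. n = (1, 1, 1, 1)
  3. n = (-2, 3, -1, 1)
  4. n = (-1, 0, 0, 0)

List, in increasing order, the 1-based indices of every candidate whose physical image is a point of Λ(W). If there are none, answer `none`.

Internal map: ζ^{3j} for j=0..3 gives (1,0), (−√2/2,√2/2), (0,−1), (√2/2,√2/2).
#1 (-2, -1, -2, -1): internal (-2.000000, 0.585786); octagon support 2.000000 vs apothem 0.8 → ∉ W
#2 (1, 1, 1, 1): internal (1.000000, 0.414214); octagon support 1.000000 vs apothem 0.8 → ∉ W
#3 (-2, 3, -1, 1): internal (-3.414214, 3.828427); octagon support 5.121320 vs apothem 0.8 → ∉ W
#4 (-1, 0, 0, 0): internal (-1.000000, 0.000000); octagon support 1.000000 vs apothem 0.8 → ∉ W

none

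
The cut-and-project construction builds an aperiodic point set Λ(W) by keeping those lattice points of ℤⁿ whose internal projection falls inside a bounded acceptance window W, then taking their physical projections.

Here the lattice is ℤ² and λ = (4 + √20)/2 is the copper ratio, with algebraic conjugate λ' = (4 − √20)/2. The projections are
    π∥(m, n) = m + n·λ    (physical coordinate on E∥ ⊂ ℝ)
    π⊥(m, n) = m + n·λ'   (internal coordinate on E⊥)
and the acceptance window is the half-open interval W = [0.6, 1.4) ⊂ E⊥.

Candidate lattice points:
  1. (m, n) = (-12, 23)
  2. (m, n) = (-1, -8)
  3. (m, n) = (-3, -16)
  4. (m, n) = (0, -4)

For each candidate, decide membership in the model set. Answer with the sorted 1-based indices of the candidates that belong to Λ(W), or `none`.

Numerically λ ≈ 4.236068 and λ' = −1/λ ≈ -0.236068.
[1] lift (-12,23): star map gives -17.429563; window check 0.6 ≤ -17.429563 < 1.4 is false → out
[2] lift (-1,-8): star map gives 0.888544; window check 0.6 ≤ 0.888544 < 1.4 is true → IN Λ
[3] lift (-3,-16): star map gives 0.777088; window check 0.6 ≤ 0.777088 < 1.4 is true → IN Λ
[4] lift (0,-4): star map gives 0.944272; window check 0.6 ≤ 0.944272 < 1.4 is true → IN Λ

2, 3, 4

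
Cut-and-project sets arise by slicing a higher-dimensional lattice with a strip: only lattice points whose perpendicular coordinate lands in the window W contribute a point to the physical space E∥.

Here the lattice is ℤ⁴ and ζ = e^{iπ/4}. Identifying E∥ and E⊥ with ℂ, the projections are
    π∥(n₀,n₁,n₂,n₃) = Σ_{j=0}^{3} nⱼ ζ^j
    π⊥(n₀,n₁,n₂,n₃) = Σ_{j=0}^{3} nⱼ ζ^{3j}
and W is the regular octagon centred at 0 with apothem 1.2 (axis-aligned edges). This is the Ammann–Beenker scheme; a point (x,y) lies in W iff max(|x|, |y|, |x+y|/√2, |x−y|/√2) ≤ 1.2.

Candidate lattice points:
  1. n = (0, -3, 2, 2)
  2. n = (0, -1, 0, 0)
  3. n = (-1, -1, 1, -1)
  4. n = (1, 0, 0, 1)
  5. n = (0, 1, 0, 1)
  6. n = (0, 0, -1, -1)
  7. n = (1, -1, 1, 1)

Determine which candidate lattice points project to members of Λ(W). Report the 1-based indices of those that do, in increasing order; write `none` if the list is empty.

2, 6

π⊥(n) = n₀ + n₁ζ³ + n₂ζ⁶ + n₃ζ⁹ where ζ = e^{iπ/4}.
#1 (0, -3, 2, 2): internal (3.5355, -2.7071); octagon support 4.4142 vs apothem 1.2 → ∉ W
#2 (0, -1, 0, 0): internal (0.7071, -0.7071); octagon support 1.0000 vs apothem 1.2 → ∈ W
#3 (-1, -1, 1, -1): internal (-1.0000, -2.4142); octagon support 2.4142 vs apothem 1.2 → ∉ W
#4 (1, 0, 0, 1): internal (1.7071, 0.7071); octagon support 1.7071 vs apothem 1.2 → ∉ W
#5 (0, 1, 0, 1): internal (0.0000, 1.4142); octagon support 1.4142 vs apothem 1.2 → ∉ W
#6 (0, 0, -1, -1): internal (-0.7071, 0.2929); octagon support 0.7071 vs apothem 1.2 → ∈ W
#7 (1, -1, 1, 1): internal (2.4142, -1.0000); octagon support 2.4142 vs apothem 1.2 → ∉ W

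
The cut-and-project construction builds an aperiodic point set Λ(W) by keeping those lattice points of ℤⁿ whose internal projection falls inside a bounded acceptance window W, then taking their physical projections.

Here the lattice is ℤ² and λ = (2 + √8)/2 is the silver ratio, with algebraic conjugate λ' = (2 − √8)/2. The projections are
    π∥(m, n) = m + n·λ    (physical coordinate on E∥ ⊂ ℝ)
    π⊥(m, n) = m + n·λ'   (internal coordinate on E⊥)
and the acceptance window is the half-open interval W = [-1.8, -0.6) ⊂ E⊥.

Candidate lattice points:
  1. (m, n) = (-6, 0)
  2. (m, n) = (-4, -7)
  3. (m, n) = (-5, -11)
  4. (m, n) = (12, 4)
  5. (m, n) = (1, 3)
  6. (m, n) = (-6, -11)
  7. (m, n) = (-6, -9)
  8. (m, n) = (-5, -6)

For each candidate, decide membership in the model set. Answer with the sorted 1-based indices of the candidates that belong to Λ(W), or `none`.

2, 6

λ' = (2−√8)/2 ≈ -0.414214.
#1 (-6,0): internal coord -6 + (0)·λ' = -6.000000; -6.000000 ∉ [-1.8, -0.6) → out
#2 (-4,-7): internal coord -4 + (-7)·λ' = -1.100505; -1.100505 ∈ [-1.8, -0.6) → IN Λ
#3 (-5,-11): internal coord -5 + (-11)·λ' = -0.443651; -0.443651 ∉ [-1.8, -0.6) → out
#4 (12,4): internal coord 12 + (4)·λ' = +10.343146; +10.343146 ∉ [-1.8, -0.6) → out
#5 (1,3): internal coord 1 + (3)·λ' = -0.242641; -0.242641 ∉ [-1.8, -0.6) → out
#6 (-6,-11): internal coord -6 + (-11)·λ' = -1.443651; -1.443651 ∈ [-1.8, -0.6) → IN Λ
#7 (-6,-9): internal coord -6 + (-9)·λ' = -2.272078; -2.272078 ∉ [-1.8, -0.6) → out
#8 (-5,-6): internal coord -5 + (-6)·λ' = -2.514719; -2.514719 ∉ [-1.8, -0.6) → out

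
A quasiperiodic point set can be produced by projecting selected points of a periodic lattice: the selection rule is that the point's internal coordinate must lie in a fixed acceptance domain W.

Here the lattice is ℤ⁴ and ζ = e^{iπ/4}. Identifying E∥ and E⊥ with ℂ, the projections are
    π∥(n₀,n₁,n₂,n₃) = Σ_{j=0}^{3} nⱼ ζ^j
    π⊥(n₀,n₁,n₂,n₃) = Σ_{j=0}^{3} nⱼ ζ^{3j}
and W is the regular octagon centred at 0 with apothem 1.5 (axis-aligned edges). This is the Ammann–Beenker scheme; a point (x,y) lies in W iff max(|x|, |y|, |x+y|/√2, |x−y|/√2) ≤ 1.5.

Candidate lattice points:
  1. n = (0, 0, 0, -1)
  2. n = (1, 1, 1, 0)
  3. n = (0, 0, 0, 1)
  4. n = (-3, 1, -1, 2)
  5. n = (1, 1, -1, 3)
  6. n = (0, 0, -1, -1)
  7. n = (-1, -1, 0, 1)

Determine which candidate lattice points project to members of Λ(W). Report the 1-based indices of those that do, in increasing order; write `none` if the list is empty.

1, 2, 3, 6, 7

With ζ = e^{iπ/4} the internal vectors are ζ^0,ζ^3,ζ^6,ζ^9.
#1 (0, 0, 0, -1): internal (-0.70711, -0.70711); octagon support 1.00000 vs apothem 1.5 → ∈ W
#2 (1, 1, 1, 0): internal (0.29289, -0.29289); octagon support 0.41421 vs apothem 1.5 → ∈ W
#3 (0, 0, 0, 1): internal (0.70711, 0.70711); octagon support 1.00000 vs apothem 1.5 → ∈ W
#4 (-3, 1, -1, 2): internal (-2.29289, 3.12132); octagon support 3.82843 vs apothem 1.5 → ∉ W
#5 (1, 1, -1, 3): internal (2.41421, 3.82843); octagon support 4.41421 vs apothem 1.5 → ∉ W
#6 (0, 0, -1, -1): internal (-0.70711, 0.29289); octagon support 0.70711 vs apothem 1.5 → ∈ W
#7 (-1, -1, 0, 1): internal (0.41421, 0.00000); octagon support 0.41421 vs apothem 1.5 → ∈ W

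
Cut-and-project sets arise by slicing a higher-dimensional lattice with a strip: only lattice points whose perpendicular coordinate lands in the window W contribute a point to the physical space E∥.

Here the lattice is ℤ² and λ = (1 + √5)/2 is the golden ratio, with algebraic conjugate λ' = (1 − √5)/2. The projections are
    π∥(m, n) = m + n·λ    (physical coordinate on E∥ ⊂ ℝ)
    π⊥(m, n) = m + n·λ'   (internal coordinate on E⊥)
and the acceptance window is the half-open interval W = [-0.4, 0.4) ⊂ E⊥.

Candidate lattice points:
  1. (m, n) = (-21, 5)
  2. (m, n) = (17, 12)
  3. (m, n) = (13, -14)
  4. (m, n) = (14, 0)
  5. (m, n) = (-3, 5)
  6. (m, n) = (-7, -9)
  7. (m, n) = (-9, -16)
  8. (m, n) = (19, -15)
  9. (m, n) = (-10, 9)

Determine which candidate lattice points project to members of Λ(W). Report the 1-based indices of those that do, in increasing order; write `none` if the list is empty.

Numerically λ ≈ 1.6180 and λ' = −1/λ ≈ -0.6180.
[1] lift (-21,5): star map gives -24.0902; window check -0.4 ≤ -24.0902 < 0.4 is false → out
[2] lift (17,12): star map gives 9.5836; window check -0.4 ≤ 9.5836 < 0.4 is false → out
[3] lift (13,-14): star map gives 21.6525; window check -0.4 ≤ 21.6525 < 0.4 is false → out
[4] lift (14,0): star map gives 14.0000; window check -0.4 ≤ 14.0000 < 0.4 is false → out
[5] lift (-3,5): star map gives -6.0902; window check -0.4 ≤ -6.0902 < 0.4 is false → out
[6] lift (-7,-9): star map gives -1.4377; window check -0.4 ≤ -1.4377 < 0.4 is false → out
[7] lift (-9,-16): star map gives 0.8885; window check -0.4 ≤ 0.8885 < 0.4 is false → out
[8] lift (19,-15): star map gives 28.2705; window check -0.4 ≤ 28.2705 < 0.4 is false → out
[9] lift (-10,9): star map gives -15.5623; window check -0.4 ≤ -15.5623 < 0.4 is false → out

none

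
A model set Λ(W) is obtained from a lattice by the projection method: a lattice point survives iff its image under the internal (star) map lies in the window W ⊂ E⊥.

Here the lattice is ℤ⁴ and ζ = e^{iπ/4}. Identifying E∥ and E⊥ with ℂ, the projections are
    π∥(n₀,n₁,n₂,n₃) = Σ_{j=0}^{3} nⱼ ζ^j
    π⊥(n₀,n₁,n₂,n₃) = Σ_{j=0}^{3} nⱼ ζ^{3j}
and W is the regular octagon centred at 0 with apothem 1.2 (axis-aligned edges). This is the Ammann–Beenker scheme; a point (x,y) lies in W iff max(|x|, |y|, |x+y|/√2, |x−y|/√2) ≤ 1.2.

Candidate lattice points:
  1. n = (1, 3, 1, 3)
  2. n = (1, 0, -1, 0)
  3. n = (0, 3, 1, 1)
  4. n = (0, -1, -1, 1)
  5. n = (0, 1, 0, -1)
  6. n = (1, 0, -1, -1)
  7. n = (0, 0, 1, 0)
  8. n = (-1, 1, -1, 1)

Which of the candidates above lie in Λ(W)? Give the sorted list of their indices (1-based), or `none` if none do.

6, 7

Internal map: ζ^{3j} for j=0..3 gives (1,0), (−√2/2,√2/2), (0,−1), (√2/2,√2/2).
#1 (1, 3, 1, 3): internal (1.0000, 3.2426); octagon support 3.2426 vs apothem 1.2 → ∉ W
#2 (1, 0, -1, 0): internal (1.0000, 1.0000); octagon support 1.4142 vs apothem 1.2 → ∉ W
#3 (0, 3, 1, 1): internal (-1.4142, 1.8284); octagon support 2.2929 vs apothem 1.2 → ∉ W
#4 (0, -1, -1, 1): internal (1.4142, 1.0000); octagon support 1.7071 vs apothem 1.2 → ∉ W
#5 (0, 1, 0, -1): internal (-1.4142, 0.0000); octagon support 1.4142 vs apothem 1.2 → ∉ W
#6 (1, 0, -1, -1): internal (0.2929, 0.2929); octagon support 0.4142 vs apothem 1.2 → ∈ W
#7 (0, 0, 1, 0): internal (0.0000, -1.0000); octagon support 1.0000 vs apothem 1.2 → ∈ W
#8 (-1, 1, -1, 1): internal (-1.0000, 2.4142); octagon support 2.4142 vs apothem 1.2 → ∉ W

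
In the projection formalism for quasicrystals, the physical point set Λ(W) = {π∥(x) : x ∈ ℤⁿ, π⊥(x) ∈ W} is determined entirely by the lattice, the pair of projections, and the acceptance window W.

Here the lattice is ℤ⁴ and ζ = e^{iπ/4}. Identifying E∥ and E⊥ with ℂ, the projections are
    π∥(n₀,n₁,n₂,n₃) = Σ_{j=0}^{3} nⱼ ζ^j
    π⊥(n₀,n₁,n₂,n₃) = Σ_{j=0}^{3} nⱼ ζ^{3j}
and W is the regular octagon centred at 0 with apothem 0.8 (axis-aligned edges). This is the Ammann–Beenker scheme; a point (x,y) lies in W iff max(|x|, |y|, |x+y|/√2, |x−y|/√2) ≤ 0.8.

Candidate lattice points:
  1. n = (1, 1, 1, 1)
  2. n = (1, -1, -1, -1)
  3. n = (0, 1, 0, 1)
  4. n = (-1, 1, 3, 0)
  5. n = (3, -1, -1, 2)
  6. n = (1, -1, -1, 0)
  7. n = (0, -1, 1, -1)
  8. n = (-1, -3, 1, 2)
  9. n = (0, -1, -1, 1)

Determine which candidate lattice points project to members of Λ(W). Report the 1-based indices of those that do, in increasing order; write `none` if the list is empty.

With ζ = e^{iπ/4} the internal vectors are ζ^0,ζ^3,ζ^6,ζ^9.
candidate 1: n = (1, 1, 1, 1) → π⊥ ≈ (+1.0000, +0.4142); max(|x|,|y|,|x±y|/√2) = 1.0000 > 0.8 ⇒ ∉ W
candidate 2: n = (1, -1, -1, -1) → π⊥ ≈ (+1.0000, -0.4142); max(|x|,|y|,|x±y|/√2) = 1.0000 > 0.8 ⇒ ∉ W
candidate 3: n = (0, 1, 0, 1) → π⊥ ≈ (+0.0000, +1.4142); max(|x|,|y|,|x±y|/√2) = 1.4142 > 0.8 ⇒ ∉ W
candidate 4: n = (-1, 1, 3, 0) → π⊥ ≈ (-1.7071, -2.2929); max(|x|,|y|,|x±y|/√2) = 2.8284 > 0.8 ⇒ ∉ W
candidate 5: n = (3, -1, -1, 2) → π⊥ ≈ (+5.1213, +1.7071); max(|x|,|y|,|x±y|/√2) = 5.1213 > 0.8 ⇒ ∉ W
candidate 6: n = (1, -1, -1, 0) → π⊥ ≈ (+1.7071, +0.2929); max(|x|,|y|,|x±y|/√2) = 1.7071 > 0.8 ⇒ ∉ W
candidate 7: n = (0, -1, 1, -1) → π⊥ ≈ (+0.0000, -2.4142); max(|x|,|y|,|x±y|/√2) = 2.4142 > 0.8 ⇒ ∉ W
candidate 8: n = (-1, -3, 1, 2) → π⊥ ≈ (+2.5355, -1.7071); max(|x|,|y|,|x±y|/√2) = 3.0000 > 0.8 ⇒ ∉ W
candidate 9: n = (0, -1, -1, 1) → π⊥ ≈ (+1.4142, +1.0000); max(|x|,|y|,|x±y|/√2) = 1.7071 > 0.8 ⇒ ∉ W

none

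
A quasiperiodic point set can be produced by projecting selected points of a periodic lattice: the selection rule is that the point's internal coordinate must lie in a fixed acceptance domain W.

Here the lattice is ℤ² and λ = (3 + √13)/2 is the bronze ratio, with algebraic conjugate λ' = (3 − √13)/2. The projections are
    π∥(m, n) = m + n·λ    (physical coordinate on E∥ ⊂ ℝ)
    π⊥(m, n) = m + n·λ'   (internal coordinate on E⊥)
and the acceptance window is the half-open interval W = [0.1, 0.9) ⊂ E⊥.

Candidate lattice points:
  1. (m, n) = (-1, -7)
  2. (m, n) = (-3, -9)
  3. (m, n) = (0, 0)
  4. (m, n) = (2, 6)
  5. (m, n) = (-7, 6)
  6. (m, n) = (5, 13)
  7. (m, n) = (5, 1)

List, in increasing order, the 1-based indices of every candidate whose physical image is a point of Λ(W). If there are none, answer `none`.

4

Numerically λ ≈ 3.302776 and λ' = −1/λ ≈ -0.302776.
[1] lift (-1,-7): star map gives 1.119429; window check 0.1 ≤ 1.119429 < 0.9 is false → out
[2] lift (-3,-9): star map gives -0.275019; window check 0.1 ≤ -0.275019 < 0.9 is false → out
[3] lift (0,0): star map gives 0.000000; window check 0.1 ≤ 0.000000 < 0.9 is false → out
[4] lift (2,6): star map gives 0.183346; window check 0.1 ≤ 0.183346 < 0.9 is true → IN Λ
[5] lift (-7,6): star map gives -8.816654; window check 0.1 ≤ -8.816654 < 0.9 is false → out
[6] lift (5,13): star map gives 1.063917; window check 0.1 ≤ 1.063917 < 0.9 is false → out
[7] lift (5,1): star map gives 4.697224; window check 0.1 ≤ 4.697224 < 0.9 is false → out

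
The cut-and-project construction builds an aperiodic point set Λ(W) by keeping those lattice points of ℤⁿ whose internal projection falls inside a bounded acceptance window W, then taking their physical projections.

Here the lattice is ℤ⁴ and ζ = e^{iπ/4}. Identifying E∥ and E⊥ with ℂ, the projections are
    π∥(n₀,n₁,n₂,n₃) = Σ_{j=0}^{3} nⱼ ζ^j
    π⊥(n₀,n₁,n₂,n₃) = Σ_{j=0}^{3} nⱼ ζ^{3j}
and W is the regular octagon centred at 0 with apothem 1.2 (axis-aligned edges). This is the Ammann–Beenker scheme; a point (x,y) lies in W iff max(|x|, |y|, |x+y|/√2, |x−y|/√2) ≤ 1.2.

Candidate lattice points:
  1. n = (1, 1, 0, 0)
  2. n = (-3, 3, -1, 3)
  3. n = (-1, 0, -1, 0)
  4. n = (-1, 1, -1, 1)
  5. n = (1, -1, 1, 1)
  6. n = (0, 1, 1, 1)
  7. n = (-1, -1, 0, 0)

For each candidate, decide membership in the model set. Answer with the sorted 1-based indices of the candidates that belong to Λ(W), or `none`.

Internal map: ζ^{3j} for j=0..3 gives (1,0), (−√2/2,√2/2), (0,−1), (√2/2,√2/2).
candidate 1: n = (1, 1, 0, 0) → π⊥ ≈ (+0.29289, +0.70711); max(|x|,|y|,|x±y|/√2) = 0.70711 ≤ 1.2 ⇒ ∈ W
candidate 2: n = (-3, 3, -1, 3) → π⊥ ≈ (-3.00000, +5.24264); max(|x|,|y|,|x±y|/√2) = 5.82843 > 1.2 ⇒ ∉ W
candidate 3: n = (-1, 0, -1, 0) → π⊥ ≈ (-1.00000, +1.00000); max(|x|,|y|,|x±y|/√2) = 1.41421 > 1.2 ⇒ ∉ W
candidate 4: n = (-1, 1, -1, 1) → π⊥ ≈ (-1.00000, +2.41421); max(|x|,|y|,|x±y|/√2) = 2.41421 > 1.2 ⇒ ∉ W
candidate 5: n = (1, -1, 1, 1) → π⊥ ≈ (+2.41421, -1.00000); max(|x|,|y|,|x±y|/√2) = 2.41421 > 1.2 ⇒ ∉ W
candidate 6: n = (0, 1, 1, 1) → π⊥ ≈ (+0.00000, +0.41421); max(|x|,|y|,|x±y|/√2) = 0.41421 ≤ 1.2 ⇒ ∈ W
candidate 7: n = (-1, -1, 0, 0) → π⊥ ≈ (-0.29289, -0.70711); max(|x|,|y|,|x±y|/√2) = 0.70711 ≤ 1.2 ⇒ ∈ W

1, 6, 7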